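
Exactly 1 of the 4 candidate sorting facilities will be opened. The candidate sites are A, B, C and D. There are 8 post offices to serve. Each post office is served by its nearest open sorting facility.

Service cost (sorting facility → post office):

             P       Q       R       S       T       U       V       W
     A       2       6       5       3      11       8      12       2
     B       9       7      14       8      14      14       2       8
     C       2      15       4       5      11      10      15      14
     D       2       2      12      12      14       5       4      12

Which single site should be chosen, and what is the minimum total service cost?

With exactly 1 open, each post office uses its cheapest among the chosen.
{A}: P→A 2, Q→A 6, R→A 5, S→A 3, T→A 11, U→A 8, V→A 12, W→A 2. Service cost 49.
{D}: service cost 63
{B}: service cost 76
Among all 4 size-1 choices, {A} is lowest.

Choose A only; total service cost 49.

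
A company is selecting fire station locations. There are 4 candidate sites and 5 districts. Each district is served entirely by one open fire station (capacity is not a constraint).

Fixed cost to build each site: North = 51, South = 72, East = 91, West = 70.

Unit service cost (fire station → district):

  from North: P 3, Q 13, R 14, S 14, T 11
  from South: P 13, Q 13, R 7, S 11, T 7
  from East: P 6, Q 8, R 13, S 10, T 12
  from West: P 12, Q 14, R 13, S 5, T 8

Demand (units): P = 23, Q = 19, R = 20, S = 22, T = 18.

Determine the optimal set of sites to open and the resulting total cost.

For any fixed open set, each district goes to its cheapest open site; total = fixed + service.
{North, South, East, West}: P→North 3·23=69, Q→East 8·19=152, R→South 7·20=140, S→West 5·22=110, T→South 7·18=126. Service 597; fixed 284; total 881.
{North, South, West}: service 692 + fixed 193 = 885
{South, East, West}: service 666 + fixed 233 = 899
{North}: service 1102 + fixed 51 = 1153
(All 15 nonempty subsets were checked; North, South, East and West is lowest.)

Open North, South, East and West; minimum total cost 881.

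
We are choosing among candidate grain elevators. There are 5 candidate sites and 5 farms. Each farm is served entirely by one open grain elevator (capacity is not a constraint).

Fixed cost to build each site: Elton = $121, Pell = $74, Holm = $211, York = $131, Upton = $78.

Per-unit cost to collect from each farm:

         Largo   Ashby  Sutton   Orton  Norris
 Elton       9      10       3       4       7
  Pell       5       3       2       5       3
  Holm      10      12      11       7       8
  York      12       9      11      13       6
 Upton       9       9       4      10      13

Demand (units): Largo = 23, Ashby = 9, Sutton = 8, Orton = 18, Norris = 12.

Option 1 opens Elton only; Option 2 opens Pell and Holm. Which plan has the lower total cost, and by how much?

Option 2 is cheaper by 29.

Option 1: {Elton}: Largo→Elton 9·23=207, Ashby→Elton 10·9=90, Sutton→Elton 3·8=24, Orton→Elton 4·18=72, Norris→Elton 7·12=84. Service 477; fixed 121; total 598.
Option 2: {Pell, Holm}: Largo→Pell 5·23=115, Ashby→Pell 3·9=27, Sutton→Pell 2·8=16, Orton→Pell 5·18=90, Norris→Pell 3·12=36. Service 284; fixed 285; total 569.
Difference: |598 − 569| = 29.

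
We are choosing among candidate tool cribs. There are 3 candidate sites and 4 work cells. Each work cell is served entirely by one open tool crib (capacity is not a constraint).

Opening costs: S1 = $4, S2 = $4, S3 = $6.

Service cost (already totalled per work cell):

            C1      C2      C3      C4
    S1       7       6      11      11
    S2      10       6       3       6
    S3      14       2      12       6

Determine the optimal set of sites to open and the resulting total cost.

Open S2 only; minimum total cost 29.

For any fixed open set, each work cell goes to its cheapest open site; total = fixed + service.
{S2}: C1→S2 10, C2→S2 6, C3→S2 3, C4→S2 6. Service 25; fixed 4; total 29.
{S1, S2}: service 22 + fixed 8 = 30
{S2, S3}: service 21 + fixed 10 = 31
{S1, S2, S3}: service 18 + fixed 14 = 32
(All 7 nonempty subsets were checked; S2 only is lowest.)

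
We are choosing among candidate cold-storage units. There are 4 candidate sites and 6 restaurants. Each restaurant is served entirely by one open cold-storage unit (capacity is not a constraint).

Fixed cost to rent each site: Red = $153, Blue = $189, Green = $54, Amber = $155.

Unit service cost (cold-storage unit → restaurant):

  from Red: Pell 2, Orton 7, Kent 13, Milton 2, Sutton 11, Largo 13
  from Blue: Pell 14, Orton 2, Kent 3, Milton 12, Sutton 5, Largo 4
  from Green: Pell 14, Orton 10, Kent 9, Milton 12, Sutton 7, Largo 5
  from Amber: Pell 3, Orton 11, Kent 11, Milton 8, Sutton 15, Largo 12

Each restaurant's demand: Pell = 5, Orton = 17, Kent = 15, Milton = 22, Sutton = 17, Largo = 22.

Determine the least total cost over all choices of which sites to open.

Minimum total cost: 648

For any fixed open set, each restaurant goes to its cheapest open site; total = fixed + service.
{Red, Blue}: Pell→Red 2·5=10, Orton→Blue 2·17=34, Kent→Blue 3·15=45, Milton→Red 2·22=44, Sutton→Blue 5·17=85, Largo→Blue 4·22=88. Service 306; fixed 342; total 648.
{Red, Blue, Green}: Pell→Red 2·5=10, Orton→Blue 2·17=34, Kent→Blue 3·15=45, Milton→Red 2·22=44, Sutton→Blue 5·17=85, Largo→Blue 4·22=88. Service 306; fixed 396; total 702.
{Red, Green}: Pell→Red 2·5=10, Orton→Red 7·17=119, Kent→Green 9·15=135, Milton→Red 2·22=44, Sutton→Green 7·17=119, Largo→Green 5·22=110. Service 537; fixed 207; total 744.
{Red, Blue, Green, Amber}: service 306 + fixed 551 = 857
(All 15 nonempty subsets were checked; Red and Blue is lowest.)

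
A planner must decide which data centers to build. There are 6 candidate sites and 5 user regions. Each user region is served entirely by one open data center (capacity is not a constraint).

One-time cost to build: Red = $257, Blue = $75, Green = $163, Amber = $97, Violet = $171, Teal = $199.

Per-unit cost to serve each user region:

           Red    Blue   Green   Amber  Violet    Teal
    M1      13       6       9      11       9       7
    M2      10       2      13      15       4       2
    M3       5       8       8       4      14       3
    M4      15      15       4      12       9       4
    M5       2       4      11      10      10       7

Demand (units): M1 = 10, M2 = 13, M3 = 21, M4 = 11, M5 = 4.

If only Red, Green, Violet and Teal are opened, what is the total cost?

Total cost: 1001

Each user region is assigned to its cheapest site among the open ones.
{Red, Green, Violet, Teal}: M1→Teal 7·10=70, M2→Teal 2·13=26, M3→Teal 3·21=63, M4→Green 4·11=44, M5→Red 2·4=8. Service 211; fixed 790; total 1001.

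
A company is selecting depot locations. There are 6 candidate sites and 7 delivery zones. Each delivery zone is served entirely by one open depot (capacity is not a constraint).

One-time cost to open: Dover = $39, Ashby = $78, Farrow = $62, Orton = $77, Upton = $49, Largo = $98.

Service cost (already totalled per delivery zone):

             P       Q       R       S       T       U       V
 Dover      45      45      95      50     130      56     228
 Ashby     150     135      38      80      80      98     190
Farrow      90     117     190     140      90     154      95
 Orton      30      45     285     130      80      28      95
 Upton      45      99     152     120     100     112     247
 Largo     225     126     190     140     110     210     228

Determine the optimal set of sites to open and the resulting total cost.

Open Dover and Orton; minimum total cost 539.

For any fixed open set, each delivery zone goes to its cheapest open site; total = fixed + service.
{Dover, Orton}: P→Orton 30, Q→Dover 45, R→Dover 95, S→Dover 50, T→Orton 80, U→Orton 28, V→Orton 95. Service 423; fixed 116; total 539.
{Ashby, Orton}: service 396 + fixed 155 = 551
{Dover, Ashby, Orton}: P→Orton 30, Q→Dover 45, R→Ashby 38, S→Dover 50, T→Ashby 80, U→Orton 28, V→Orton 95. Service 366; fixed 194; total 560.
{Dover, Ashby, Farrow, Orton, Upton, Largo}: service 366 + fixed 403 = 769
No other subset beats 539.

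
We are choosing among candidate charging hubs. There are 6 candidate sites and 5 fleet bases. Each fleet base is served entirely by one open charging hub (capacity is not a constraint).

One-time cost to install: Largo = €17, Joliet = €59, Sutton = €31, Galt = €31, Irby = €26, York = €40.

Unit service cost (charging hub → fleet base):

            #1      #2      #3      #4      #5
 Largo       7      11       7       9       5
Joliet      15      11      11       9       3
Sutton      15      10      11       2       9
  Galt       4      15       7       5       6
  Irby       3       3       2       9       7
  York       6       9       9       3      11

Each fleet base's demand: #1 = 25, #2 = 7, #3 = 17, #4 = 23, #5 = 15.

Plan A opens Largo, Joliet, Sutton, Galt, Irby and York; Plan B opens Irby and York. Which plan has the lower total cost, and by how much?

Plan A: {Largo, Joliet, Sutton, Galt, Irby, York}: #1→Irby 3·25=75, #2→Irby 3·7=21, #3→Irby 2·17=34, #4→Sutton 2·23=46, #5→Joliet 3·15=45. Service 221; fixed 204; total 425.
Plan B: {Irby, York}: #1→Irby 3·25=75, #2→Irby 3·7=21, #3→Irby 2·17=34, #4→York 3·23=69, #5→Irby 7·15=105. Service 304; fixed 66; total 370.
Difference: |425 − 370| = 55.

Plan B is cheaper by 55.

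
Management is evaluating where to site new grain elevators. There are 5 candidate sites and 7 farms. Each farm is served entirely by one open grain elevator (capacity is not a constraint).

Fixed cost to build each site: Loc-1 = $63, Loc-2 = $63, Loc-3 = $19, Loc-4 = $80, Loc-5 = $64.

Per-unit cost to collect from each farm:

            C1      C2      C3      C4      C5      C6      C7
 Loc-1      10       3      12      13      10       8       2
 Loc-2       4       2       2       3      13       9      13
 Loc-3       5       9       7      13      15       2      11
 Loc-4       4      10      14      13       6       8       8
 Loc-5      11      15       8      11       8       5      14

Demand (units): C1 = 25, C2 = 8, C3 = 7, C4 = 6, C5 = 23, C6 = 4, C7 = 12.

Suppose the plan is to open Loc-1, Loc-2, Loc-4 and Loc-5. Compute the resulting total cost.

Each farm is assigned to its cheapest site among the open ones.
{Loc-1, Loc-2, Loc-4, Loc-5}: C1→Loc-2 4·25=100, C2→Loc-2 2·8=16, C3→Loc-2 2·7=14, C4→Loc-2 3·6=18, C5→Loc-4 6·23=138, C6→Loc-5 5·4=20, C7→Loc-1 2·12=24. Service 330; fixed 270; total 600.

Total cost: 600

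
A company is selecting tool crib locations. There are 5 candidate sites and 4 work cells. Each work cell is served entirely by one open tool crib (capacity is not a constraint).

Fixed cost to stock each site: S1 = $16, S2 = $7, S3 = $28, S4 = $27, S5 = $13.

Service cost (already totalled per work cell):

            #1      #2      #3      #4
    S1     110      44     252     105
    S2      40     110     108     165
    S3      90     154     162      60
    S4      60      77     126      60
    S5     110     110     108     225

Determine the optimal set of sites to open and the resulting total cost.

Open S1, S2 and S4; minimum total cost 302.

For any fixed open set, each work cell goes to its cheapest open site; total = fixed + service.
{S1, S2, S4}: #1→S2 40, #2→S1 44, #3→S2 108, #4→S4 60. Service 252; fixed 50; total 302.
{S1, S2, S3}: service 252 + fixed 51 = 303
{S1, S2, S4, S5}: service 252 + fixed 63 = 315
{S1, S2, S3, S4, S5}: service 252 + fixed 91 = 343
No other subset beats 302.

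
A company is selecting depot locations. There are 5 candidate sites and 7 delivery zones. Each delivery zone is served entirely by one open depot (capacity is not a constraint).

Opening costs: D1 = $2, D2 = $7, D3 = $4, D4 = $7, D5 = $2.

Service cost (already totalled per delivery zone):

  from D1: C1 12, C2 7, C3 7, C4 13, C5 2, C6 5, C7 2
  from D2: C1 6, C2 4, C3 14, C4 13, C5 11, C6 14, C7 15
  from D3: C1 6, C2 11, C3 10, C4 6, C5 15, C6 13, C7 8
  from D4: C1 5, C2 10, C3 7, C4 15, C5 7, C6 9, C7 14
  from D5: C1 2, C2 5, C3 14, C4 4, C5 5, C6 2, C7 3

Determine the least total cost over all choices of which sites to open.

For any fixed open set, each delivery zone goes to its cheapest open site; total = fixed + service.
{D1, D5}: C1→D5 2, C2→D5 5, C3→D1 7, C4→D5 4, C5→D1 2, C6→D5 2, C7→D1 2. Service 24; fixed 4; total 28.
{D1, D3, D5}: service 24 + fixed 8 = 32
{D1, D2, D5}: service 23 + fixed 11 = 34
{D1, D2, D3, D4, D5}: service 23 + fixed 22 = 45
No other subset beats 28.

Minimum total cost: 28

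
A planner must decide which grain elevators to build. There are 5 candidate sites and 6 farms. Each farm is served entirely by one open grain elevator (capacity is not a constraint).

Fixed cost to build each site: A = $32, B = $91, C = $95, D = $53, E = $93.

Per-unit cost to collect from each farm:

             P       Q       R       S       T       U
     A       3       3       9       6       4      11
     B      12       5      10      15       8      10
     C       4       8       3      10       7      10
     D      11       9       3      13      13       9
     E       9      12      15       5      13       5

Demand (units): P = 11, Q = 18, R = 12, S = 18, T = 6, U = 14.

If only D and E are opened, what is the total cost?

Total cost: 681

Each farm is assigned to its cheapest site among the open ones.
{D, E}: P→E 9·11=99, Q→D 9·18=162, R→D 3·12=36, S→E 5·18=90, T→D 13·6=78, U→E 5·14=70. Service 535; fixed 146; total 681.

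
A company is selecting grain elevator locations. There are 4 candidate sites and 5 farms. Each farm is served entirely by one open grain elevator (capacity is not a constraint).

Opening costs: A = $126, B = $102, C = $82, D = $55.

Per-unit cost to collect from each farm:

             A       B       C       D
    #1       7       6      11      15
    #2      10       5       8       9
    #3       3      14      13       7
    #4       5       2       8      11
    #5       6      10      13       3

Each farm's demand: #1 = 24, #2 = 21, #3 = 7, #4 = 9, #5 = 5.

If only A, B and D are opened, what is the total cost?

Each farm is assigned to its cheapest site among the open ones.
{A, B, D}: #1→B 6·24=144, #2→B 5·21=105, #3→A 3·7=21, #4→B 2·9=18, #5→D 3·5=15. Service 303; fixed 283; total 586.

Total cost: 586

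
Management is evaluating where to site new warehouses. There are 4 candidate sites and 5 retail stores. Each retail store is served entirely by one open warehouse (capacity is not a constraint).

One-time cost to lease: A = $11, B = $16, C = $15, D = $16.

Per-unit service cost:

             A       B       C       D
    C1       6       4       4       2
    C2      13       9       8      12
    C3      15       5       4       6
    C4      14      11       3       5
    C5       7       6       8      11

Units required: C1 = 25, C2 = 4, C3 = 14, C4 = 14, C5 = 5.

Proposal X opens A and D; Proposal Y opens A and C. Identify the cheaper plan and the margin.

Proposal X: {A, D}: C1→D 2·25=50, C2→D 12·4=48, C3→D 6·14=84, C4→D 5·14=70, C5→A 7·5=35. Service 287; fixed 27; total 314.
Proposal Y: {A, C}: C1→C 4·25=100, C2→C 8·4=32, C3→C 4·14=56, C4→C 3·14=42, C5→A 7·5=35. Service 265; fixed 26; total 291.
Difference: |314 − 291| = 23.

Proposal Y is cheaper by 23.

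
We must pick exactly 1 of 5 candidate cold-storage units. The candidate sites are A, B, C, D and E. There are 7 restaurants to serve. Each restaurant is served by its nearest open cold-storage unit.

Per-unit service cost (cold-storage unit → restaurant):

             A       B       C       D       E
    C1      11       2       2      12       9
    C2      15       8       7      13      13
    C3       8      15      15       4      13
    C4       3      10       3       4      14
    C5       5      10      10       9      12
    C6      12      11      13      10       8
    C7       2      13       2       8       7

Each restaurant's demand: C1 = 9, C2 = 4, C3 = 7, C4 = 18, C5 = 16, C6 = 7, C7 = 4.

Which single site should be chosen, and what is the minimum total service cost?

Choose A only; total service cost 441.

With exactly 1 open, each restaurant uses its cheapest among the chosen.
{A}: C1→A 11·9=99, C2→A 15·4=60, C3→A 8·7=56, C4→A 3·18=54, C5→A 5·16=80, C6→A 12·7=84, C7→A 2·4=8. Service cost 441.
{C}: service cost 464
{D}: service cost 506
Among all 5 size-1 choices, {A} is lowest.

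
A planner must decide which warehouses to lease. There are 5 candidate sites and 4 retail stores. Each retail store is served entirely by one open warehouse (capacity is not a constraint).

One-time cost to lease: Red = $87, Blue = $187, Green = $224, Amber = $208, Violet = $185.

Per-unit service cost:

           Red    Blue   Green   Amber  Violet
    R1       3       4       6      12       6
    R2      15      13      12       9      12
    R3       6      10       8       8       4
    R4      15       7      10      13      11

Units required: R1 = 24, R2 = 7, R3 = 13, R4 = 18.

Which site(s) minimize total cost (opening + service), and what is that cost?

For any fixed open set, each retail store goes to its cheapest open site; total = fixed + service.
{Red}: R1→Red 3·24=72, R2→Red 15·7=105, R3→Red 6·13=78, R4→Red 15·18=270. Service 525; fixed 87; total 612.
{Blue}: R1→Blue 4·24=96, R2→Blue 13·7=91, R3→Blue 10·13=130, R4→Blue 7·18=126. Service 443; fixed 187; total 630.
{Red, Blue}: service 367 + fixed 274 = 641
{Red, Blue, Green, Amber, Violet}: service 313 + fixed 891 = 1204
No other subset beats 612.

Open Red only; minimum total cost 612.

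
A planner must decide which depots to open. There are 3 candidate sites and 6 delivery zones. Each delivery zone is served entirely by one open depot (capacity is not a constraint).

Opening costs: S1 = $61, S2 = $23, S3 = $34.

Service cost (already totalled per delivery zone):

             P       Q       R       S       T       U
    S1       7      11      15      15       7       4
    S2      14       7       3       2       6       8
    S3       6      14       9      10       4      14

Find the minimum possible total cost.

For any fixed open set, each delivery zone goes to its cheapest open site; total = fixed + service.
{S2}: P→S2 14, Q→S2 7, R→S2 3, S→S2 2, T→S2 6, U→S2 8. Service 40; fixed 23; total 63.
{S2, S3}: P→S3 6, Q→S2 7, R→S2 3, S→S2 2, T→S3 4, U→S2 8. Service 30; fixed 57; total 87.
{S3}: service 57 + fixed 34 = 91
{S1, S2, S3}: P→S3 6, Q→S2 7, R→S2 3, S→S2 2, T→S3 4, U→S1 4. Service 26; fixed 118; total 144.
(All 7 nonempty subsets were checked; S2 only is lowest.)

Minimum total cost: 63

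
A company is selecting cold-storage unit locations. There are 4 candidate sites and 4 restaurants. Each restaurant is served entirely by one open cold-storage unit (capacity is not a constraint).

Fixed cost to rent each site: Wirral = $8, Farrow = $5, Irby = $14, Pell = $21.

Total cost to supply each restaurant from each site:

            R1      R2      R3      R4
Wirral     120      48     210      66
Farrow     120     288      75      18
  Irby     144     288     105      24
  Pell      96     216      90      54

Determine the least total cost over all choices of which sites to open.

Minimum total cost: 271

For any fixed open set, each restaurant goes to its cheapest open site; total = fixed + service.
{Wirral, Farrow, Pell}: R1→Pell 96, R2→Wirral 48, R3→Farrow 75, R4→Farrow 18. Service 237; fixed 34; total 271.
{Wirral, Farrow}: R1→Wirral 120, R2→Wirral 48, R3→Farrow 75, R4→Farrow 18. Service 261; fixed 13; total 274.
{Wirral, Farrow, Irby, Pell}: R1→Pell 96, R2→Wirral 48, R3→Farrow 75, R4→Farrow 18. Service 237; fixed 48; total 285.
{Farrow}: R1→Farrow 120, R2→Farrow 288, R3→Farrow 75, R4→Farrow 18. Service 501; fixed 5; total 506.
No other subset beats 271.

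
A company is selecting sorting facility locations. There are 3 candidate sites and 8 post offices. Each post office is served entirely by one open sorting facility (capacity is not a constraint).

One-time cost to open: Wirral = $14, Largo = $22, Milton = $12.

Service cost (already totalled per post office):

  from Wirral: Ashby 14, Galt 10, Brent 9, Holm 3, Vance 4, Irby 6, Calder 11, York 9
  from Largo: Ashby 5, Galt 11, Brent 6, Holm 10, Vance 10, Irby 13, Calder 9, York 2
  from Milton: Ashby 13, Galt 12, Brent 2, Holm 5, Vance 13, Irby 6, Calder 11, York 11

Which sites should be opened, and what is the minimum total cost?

Open Wirral only; minimum total cost 80.

For any fixed open set, each post office goes to its cheapest open site; total = fixed + service.
{Wirral}: Ashby→Wirral 14, Galt→Wirral 10, Brent→Wirral 9, Holm→Wirral 3, Vance→Wirral 4, Irby→Wirral 6, Calder→Wirral 11, York→Wirral 9. Service 66; fixed 14; total 80.
{Wirral, Largo}: Ashby→Largo 5, Galt→Wirral 10, Brent→Largo 6, Holm→Wirral 3, Vance→Wirral 4, Irby→Wirral 6, Calder→Largo 9, York→Largo 2. Service 45; fixed 36; total 81.
{Wirral, Milton}: service 58 + fixed 26 = 84
{Wirral, Largo, Milton}: Ashby→Largo 5, Galt→Wirral 10, Brent→Milton 2, Holm→Wirral 3, Vance→Wirral 4, Irby→Wirral 6, Calder→Largo 9, York→Largo 2. Service 41; fixed 48; total 89.
No other subset beats 80.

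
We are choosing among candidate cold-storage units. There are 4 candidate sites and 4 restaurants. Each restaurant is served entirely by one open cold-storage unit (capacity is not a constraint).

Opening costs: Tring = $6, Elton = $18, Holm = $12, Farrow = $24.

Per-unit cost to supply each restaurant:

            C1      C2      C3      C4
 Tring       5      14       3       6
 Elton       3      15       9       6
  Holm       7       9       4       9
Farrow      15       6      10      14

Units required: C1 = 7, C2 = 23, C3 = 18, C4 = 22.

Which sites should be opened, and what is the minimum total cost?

For any fixed open set, each restaurant goes to its cheapest open site; total = fixed + service.
{Tring, Farrow}: C1→Tring 5·7=35, C2→Farrow 6·23=138, C3→Tring 3·18=54, C4→Tring 6·22=132. Service 359; fixed 30; total 389.
{Tring, Elton, Farrow}: service 345 + fixed 48 = 393
{Tring, Holm, Farrow}: service 359 + fixed 42 = 401
{Tring, Elton, Holm, Farrow}: service 345 + fixed 60 = 405
No other subset beats 389.

Open Tring and Farrow; minimum total cost 389.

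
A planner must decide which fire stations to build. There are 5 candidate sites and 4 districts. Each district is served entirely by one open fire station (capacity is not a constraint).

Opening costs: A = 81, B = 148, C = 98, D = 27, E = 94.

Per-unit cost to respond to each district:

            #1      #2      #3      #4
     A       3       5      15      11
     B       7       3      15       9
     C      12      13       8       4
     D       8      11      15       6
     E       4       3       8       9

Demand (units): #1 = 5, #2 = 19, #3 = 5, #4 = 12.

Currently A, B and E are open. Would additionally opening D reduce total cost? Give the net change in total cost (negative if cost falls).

Current service cost with {A, B, E}: 220.
Adding D: each district re-picks its cheapest; new service cost 184, saving 36.
Extra fixed cost: 27. Net change = 27 − 36 = -9.
(Totals: 543 → 534.)

Yes — net change −9 (cost falls by 9).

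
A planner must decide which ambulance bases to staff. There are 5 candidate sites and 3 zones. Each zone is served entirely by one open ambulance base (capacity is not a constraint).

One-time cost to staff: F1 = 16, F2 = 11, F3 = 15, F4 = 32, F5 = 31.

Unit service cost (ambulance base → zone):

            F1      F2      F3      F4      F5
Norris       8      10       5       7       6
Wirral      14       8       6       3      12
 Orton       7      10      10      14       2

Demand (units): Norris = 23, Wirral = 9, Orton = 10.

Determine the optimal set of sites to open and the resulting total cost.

For any fixed open set, each zone goes to its cheapest open site; total = fixed + service.
{F3, F5}: Norris→F3 5·23=115, Wirral→F3 6·9=54, Orton→F5 2·10=20. Service 189; fixed 46; total 235.
{F3, F4, F5}: service 162 + fixed 78 = 240
{F2, F3, F5}: service 189 + fixed 57 = 246
{F1, F2, F3, F4, F5}: Norris→F3 5·23=115, Wirral→F4 3·9=27, Orton→F5 2·10=20. Service 162; fixed 105; total 267.
No other subset beats 235.

Open F3 and F5; minimum total cost 235.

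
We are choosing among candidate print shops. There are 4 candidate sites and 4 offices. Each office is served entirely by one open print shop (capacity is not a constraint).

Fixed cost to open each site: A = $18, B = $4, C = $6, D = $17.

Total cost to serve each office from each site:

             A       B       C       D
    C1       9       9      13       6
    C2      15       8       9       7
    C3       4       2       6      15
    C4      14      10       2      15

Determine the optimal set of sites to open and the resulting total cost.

Open B and C; minimum total cost 31.

For any fixed open set, each office goes to its cheapest open site; total = fixed + service.
{B, C}: C1→B 9, C2→B 8, C3→B 2, C4→C 2. Service 21; fixed 10; total 31.
{B}: service 29 + fixed 4 = 33
{C}: service 30 + fixed 6 = 36
{A, B, C, D}: service 17 + fixed 45 = 62
No other subset beats 31.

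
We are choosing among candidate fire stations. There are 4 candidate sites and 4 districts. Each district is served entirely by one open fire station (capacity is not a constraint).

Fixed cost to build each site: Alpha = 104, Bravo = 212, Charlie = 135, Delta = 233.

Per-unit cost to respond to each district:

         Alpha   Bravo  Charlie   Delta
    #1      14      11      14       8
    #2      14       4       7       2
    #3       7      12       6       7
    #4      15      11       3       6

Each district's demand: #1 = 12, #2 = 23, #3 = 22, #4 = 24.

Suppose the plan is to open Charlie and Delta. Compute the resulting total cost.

Each district is assigned to its cheapest site among the open ones.
{Charlie, Delta}: #1→Delta 8·12=96, #2→Delta 2·23=46, #3→Charlie 6·22=132, #4→Charlie 3·24=72. Service 346; fixed 368; total 714.

Total cost: 714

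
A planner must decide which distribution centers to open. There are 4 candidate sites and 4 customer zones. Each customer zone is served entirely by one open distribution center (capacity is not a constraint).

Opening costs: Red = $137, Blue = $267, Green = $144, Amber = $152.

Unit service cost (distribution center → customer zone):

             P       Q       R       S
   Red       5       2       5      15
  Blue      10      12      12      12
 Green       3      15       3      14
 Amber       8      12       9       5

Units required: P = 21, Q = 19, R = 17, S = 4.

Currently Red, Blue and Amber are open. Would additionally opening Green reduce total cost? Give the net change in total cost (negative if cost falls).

Current service cost with {Red, Blue, Amber}: 248.
Adding Green: each customer zone re-picks its cheapest; new service cost 172, saving 76.
Extra fixed cost: 144. Net change = 144 − 76 = 68.
(Totals: 804 → 872.)

No — net change +68 (cost rises by 68).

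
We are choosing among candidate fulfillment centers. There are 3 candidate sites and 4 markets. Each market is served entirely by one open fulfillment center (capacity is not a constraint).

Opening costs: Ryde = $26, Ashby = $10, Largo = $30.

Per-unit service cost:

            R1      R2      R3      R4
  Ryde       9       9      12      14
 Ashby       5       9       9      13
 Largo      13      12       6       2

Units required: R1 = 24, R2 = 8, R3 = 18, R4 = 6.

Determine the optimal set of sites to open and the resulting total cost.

Open Ashby and Largo; minimum total cost 352.

For any fixed open set, each market goes to its cheapest open site; total = fixed + service.
{Ashby, Largo}: R1→Ashby 5·24=120, R2→Ashby 9·8=72, R3→Largo 6·18=108, R4→Largo 2·6=12. Service 312; fixed 40; total 352.
{Ryde, Ashby, Largo}: R1→Ashby 5·24=120, R2→Ryde 9·8=72, R3→Largo 6·18=108, R4→Largo 2·6=12. Service 312; fixed 66; total 378.
{Ashby}: R1→Ashby 5·24=120, R2→Ashby 9·8=72, R3→Ashby 9·18=162, R4→Ashby 13·6=78. Service 432; fixed 10; total 442.
No other subset beats 352.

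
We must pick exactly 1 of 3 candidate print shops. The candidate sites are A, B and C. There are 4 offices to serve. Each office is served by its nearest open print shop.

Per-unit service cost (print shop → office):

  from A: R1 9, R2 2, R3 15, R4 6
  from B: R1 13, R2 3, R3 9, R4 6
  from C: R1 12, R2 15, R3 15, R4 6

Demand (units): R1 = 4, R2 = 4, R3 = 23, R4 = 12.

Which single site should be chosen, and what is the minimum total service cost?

Choose B only; total service cost 343.

With exactly 1 open, each office uses its cheapest among the chosen.
{B}: R1→B 13·4=52, R2→B 3·4=12, R3→B 9·23=207, R4→B 6·12=72. Service cost 343.
{A}: service cost 461
{C}: service cost 525
Among all 3 size-1 choices, {B} is lowest.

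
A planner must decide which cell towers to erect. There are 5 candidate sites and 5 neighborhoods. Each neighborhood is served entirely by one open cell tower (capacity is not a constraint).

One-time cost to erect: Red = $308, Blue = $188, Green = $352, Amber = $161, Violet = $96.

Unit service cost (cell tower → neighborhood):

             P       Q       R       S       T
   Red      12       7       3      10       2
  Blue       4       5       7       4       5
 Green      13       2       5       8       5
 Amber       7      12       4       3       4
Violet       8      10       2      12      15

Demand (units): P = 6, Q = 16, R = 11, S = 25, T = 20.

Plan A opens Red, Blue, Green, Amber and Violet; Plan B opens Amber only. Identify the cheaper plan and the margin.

Plan B is cheaper by 704.

Plan A: {Red, Blue, Green, Amber, Violet}: P→Blue 4·6=24, Q→Green 2·16=32, R→Violet 2·11=22, S→Amber 3·25=75, T→Red 2·20=40. Service 193; fixed 1105; total 1298.
Plan B: {Amber}: P→Amber 7·6=42, Q→Amber 12·16=192, R→Amber 4·11=44, S→Amber 3·25=75, T→Amber 4·20=80. Service 433; fixed 161; total 594.
Difference: |1298 − 594| = 704.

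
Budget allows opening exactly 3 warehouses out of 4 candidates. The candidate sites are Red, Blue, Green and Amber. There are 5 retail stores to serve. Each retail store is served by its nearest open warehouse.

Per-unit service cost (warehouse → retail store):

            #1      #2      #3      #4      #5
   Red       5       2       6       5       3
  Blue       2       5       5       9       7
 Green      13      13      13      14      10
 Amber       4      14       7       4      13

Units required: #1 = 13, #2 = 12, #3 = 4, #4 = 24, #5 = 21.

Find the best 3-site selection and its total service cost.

Choose Red, Blue and Amber; total service cost 229.

With exactly 3 open, each retail store uses its cheapest among the chosen.
{Red, Blue, Amber}: #1→Blue 2·13=26, #2→Red 2·12=24, #3→Blue 5·4=20, #4→Amber 4·24=96, #5→Red 3·21=63. Service cost 229.
{Red, Blue, Green}: service cost 253
{Red, Green, Amber}: service cost 259
Among all 4 size-3 choices, {Red, Blue, Amber} is lowest.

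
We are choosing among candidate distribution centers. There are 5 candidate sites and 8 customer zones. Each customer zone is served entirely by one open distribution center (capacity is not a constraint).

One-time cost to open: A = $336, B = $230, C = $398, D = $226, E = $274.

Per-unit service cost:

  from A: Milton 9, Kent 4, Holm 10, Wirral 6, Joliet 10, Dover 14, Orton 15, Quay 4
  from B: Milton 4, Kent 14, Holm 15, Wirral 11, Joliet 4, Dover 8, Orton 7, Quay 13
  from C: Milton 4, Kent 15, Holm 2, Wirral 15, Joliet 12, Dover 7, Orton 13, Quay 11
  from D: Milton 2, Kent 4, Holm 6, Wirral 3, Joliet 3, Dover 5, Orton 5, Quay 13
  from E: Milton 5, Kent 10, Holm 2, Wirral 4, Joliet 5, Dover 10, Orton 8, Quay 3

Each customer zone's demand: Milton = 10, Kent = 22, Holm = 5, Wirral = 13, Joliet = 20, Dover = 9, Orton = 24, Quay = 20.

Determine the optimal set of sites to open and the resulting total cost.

Open D only; minimum total cost 888.

For any fixed open set, each customer zone goes to its cheapest open site; total = fixed + service.
{D}: Milton→D 2·10=20, Kent→D 4·22=88, Holm→D 6·5=30, Wirral→D 3·13=39, Joliet→D 3·20=60, Dover→D 5·9=45, Orton→D 5·24=120, Quay→D 13·20=260. Service 662; fixed 226; total 888.
{D, E}: service 442 + fixed 500 = 942
{A, D}: service 482 + fixed 562 = 1044
{A, B, C, D, E}: Milton→D 2·10=20, Kent→A 4·22=88, Holm→C 2·5=10, Wirral→D 3·13=39, Joliet→D 3·20=60, Dover→D 5·9=45, Orton→D 5·24=120, Quay→E 3·20=60. Service 442; fixed 1464; total 1906.
No other subset beats 888.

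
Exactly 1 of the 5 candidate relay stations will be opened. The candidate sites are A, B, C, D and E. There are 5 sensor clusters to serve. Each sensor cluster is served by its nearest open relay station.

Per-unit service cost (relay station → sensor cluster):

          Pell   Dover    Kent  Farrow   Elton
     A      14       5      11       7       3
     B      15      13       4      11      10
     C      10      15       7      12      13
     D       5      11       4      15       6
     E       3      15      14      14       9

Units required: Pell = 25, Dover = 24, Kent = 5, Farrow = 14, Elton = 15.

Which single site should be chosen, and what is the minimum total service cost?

With exactly 1 open, each sensor cluster uses its cheapest among the chosen.
{A}: Pell→A 14·25=350, Dover→A 5·24=120, Kent→A 11·5=55, Farrow→A 7·14=98, Elton→A 3·15=45. Service cost 668.
{D}: service cost 709
{E}: service cost 836
Among all 5 size-1 choices, {A} is lowest.

Choose A only; total service cost 668.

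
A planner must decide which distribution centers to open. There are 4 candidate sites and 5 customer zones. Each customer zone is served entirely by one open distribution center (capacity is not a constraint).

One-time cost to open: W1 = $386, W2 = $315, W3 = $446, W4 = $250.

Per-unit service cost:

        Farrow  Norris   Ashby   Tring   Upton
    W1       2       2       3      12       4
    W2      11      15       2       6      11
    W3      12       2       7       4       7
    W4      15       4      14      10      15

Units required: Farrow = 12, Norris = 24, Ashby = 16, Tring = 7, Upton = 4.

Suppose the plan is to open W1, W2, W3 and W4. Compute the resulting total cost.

Total cost: 1545

Each customer zone is assigned to its cheapest site among the open ones.
{W1, W2, W3, W4}: Farrow→W1 2·12=24, Norris→W1 2·24=48, Ashby→W2 2·16=32, Tring→W3 4·7=28, Upton→W1 4·4=16. Service 148; fixed 1397; total 1545.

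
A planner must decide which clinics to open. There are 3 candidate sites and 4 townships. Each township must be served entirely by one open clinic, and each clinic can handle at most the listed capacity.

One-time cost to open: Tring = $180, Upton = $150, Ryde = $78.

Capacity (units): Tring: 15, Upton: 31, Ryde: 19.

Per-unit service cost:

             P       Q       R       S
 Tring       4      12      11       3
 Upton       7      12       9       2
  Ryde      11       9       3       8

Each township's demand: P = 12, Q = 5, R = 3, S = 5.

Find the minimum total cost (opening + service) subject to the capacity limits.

Open {Upton}: P→Upton 7·12=84, Q→Upton 12·5=60, R→Upton 9·3=27, S→Upton 2·5=10.
Loads: Upton carries 25/31. Service 181; fixed 150; total 331.
Next best feasible plan costs 376.

Minimum total cost: 331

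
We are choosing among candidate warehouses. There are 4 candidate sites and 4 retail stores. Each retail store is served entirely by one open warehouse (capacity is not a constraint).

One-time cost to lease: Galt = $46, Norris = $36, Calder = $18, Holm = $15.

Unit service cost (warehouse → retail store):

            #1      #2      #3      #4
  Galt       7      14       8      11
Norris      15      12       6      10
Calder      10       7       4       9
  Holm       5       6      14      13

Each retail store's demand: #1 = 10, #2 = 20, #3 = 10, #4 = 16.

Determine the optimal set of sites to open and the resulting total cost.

For any fixed open set, each retail store goes to its cheapest open site; total = fixed + service.
{Calder, Holm}: #1→Holm 5·10=50, #2→Holm 6·20=120, #3→Calder 4·10=40, #4→Calder 9·16=144. Service 354; fixed 33; total 387.
{Norris, Calder, Holm}: #1→Holm 5·10=50, #2→Holm 6·20=120, #3→Calder 4·10=40, #4→Calder 9·16=144. Service 354; fixed 69; total 423.
{Galt, Calder, Holm}: #1→Holm 5·10=50, #2→Holm 6·20=120, #3→Calder 4·10=40, #4→Calder 9·16=144. Service 354; fixed 79; total 433.
{Galt, Norris, Calder, Holm}: service 354 + fixed 115 = 469
No other subset beats 387.

Open Calder and Holm; minimum total cost 387.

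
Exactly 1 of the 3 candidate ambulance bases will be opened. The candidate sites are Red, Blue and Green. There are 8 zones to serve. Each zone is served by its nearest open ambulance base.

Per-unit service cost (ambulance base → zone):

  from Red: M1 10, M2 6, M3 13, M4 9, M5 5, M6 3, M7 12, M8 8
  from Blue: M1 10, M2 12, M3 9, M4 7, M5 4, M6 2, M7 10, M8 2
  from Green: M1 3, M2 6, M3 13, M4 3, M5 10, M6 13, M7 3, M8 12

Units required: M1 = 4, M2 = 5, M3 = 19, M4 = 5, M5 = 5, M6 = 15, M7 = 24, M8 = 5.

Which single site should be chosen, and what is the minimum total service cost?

With exactly 1 open, each zone uses its cheapest among the chosen.
{Blue}: M1→Blue 10·4=40, M2→Blue 12·5=60, M3→Blue 9·19=171, M4→Blue 7·5=35, M5→Blue 4·5=20, M6→Blue 2·15=30, M7→Blue 10·24=240, M8→Blue 2·5=10. Service cost 606.
{Green}: service cost 681
{Red}: service cost 760
Among all 3 size-1 choices, {Blue} is lowest.

Choose Blue only; total service cost 606.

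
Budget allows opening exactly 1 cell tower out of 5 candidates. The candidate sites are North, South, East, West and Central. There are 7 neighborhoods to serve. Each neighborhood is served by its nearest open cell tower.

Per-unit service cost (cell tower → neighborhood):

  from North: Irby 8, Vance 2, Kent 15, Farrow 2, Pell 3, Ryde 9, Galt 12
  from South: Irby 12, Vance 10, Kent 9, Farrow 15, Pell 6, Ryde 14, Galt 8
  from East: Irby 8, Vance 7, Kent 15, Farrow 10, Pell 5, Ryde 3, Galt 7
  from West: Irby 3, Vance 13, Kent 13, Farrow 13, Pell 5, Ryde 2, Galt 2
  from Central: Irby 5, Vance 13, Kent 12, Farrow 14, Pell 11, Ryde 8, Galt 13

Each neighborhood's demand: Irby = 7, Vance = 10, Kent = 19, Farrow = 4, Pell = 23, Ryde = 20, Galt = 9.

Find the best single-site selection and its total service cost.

With exactly 1 open, each neighborhood uses its cheapest among the chosen.
{West}: Irby→West 3·7=21, Vance→West 13·10=130, Kent→West 13·19=247, Farrow→West 13·4=52, Pell→West 5·23=115, Ryde→West 2·20=40, Galt→West 2·9=18. Service cost 623.
{East}: service cost 689
{North}: service cost 726
Among all 5 size-1 choices, {West} is lowest.

Choose West only; total service cost 623.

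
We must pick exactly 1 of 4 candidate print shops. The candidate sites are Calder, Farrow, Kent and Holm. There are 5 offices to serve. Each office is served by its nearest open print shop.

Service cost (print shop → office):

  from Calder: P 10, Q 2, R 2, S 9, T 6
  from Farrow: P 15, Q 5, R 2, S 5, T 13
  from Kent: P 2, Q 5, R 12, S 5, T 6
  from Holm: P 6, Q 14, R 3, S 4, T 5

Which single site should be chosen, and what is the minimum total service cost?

With exactly 1 open, each office uses its cheapest among the chosen.
{Calder}: P→Calder 10, Q→Calder 2, R→Calder 2, S→Calder 9, T→Calder 6. Service cost 29.
{Kent}: service cost 30
{Holm}: service cost 32
Among all 4 size-1 choices, {Calder} is lowest.

Choose Calder only; total service cost 29.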